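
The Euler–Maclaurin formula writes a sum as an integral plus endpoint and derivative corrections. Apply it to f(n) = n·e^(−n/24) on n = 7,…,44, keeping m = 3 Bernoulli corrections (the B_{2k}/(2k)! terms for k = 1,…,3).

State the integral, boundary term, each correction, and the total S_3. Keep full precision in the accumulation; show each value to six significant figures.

∫_7^44 x·e^(−x/24) dx evaluates to 294.857.
½[f(7) + f(44)] = ½[5.22912 + 7.03471] = 6.13192.
Integral + boundary = 300.989.
k=1: B_{2}/(2)! × [f^{(1)}(44) − f^{(1)}(7)] = 1/12 × (-0.133233 − 0.529137) = -0.0551975.
After k=1: 300.934.
k=2: B_{4}/(4)! × [f^{(3)}(44) − f^{(3)}(7)] = −1/720 × (0.000323831 − 0.00351245) = 4.42864e-06.
After k=2: 300.934.
k=3: B_{6}/(6)! × [f^{(5)}(44) − f^{(5)}(7)] = 1/30240 × (1.52599e-06 − 1.06012e-05) = -3.00105e-10.

S_3 ≈ 300.934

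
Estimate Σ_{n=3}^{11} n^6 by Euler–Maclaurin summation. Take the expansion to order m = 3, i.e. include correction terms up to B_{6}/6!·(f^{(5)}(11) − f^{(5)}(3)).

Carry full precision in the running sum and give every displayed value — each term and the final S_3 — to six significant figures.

∫_3^11 x^6 dx evaluates to 2.78357e+06.
½[f(3) + f(11)] = ½[729.000 + 1.77156e+06] = 886145.
So far: 3.66971e+06.
k=1: B_{2}/(2)! × [f^{(1)}(11) − f^{(1)}(3)] = 1/12 × (966306 − 1458.00) = 80404.0.
Running total after k=1: 3.75012e+06.
k=2: B_{4}/(4)! × [f^{(3)}(11) − f^{(3)}(3)] = −1/720 × (159720 − 3240.00) = -217.333.
Running total after k=2: 3.74990e+06.
k=3: B_{6}/(6)! × [f^{(5)}(11) − f^{(5)}(3)] = 1/30240 × (7920.00 − 2160.00) = 0.190476.

S_3 ≈ 3.74990e+06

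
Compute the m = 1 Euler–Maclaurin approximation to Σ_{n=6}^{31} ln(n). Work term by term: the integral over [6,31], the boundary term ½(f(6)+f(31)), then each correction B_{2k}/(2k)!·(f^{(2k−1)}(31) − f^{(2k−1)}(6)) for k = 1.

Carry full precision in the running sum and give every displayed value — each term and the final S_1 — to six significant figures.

∫_6^31 ln(x) dx evaluates to 70.7030.
½[f(6) + f(31)] = ½[1.79176 + 3.43399] = 2.61287.
Integral + boundary = 73.3159.
Correction k=1: B_{2}/2! · (f^{(1)}(31) − f^{(1)}(6)) = 1/12 · (0.0322581 − 0.166667) = -0.0112007.

S_1 ≈ 73.3047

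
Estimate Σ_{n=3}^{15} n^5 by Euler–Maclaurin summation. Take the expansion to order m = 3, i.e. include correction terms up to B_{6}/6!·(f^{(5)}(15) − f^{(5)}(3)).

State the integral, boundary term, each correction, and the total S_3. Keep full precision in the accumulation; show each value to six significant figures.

Integral: ∫_3^15 x^5 dx = 1.89832e+06.
Endpoint term: (f(3) + f(15))/2 = (243.000 + 759375)/2 = 379809.
Integral + boundary = 2.27812e+06.
Correction k=1: B_{2}/2! · (f^{(1)}(15) − f^{(1)}(3)) = 1/12 · (253125 − 405.000) = 21060.0.
Running total after k=1: 2.29918e+06.
Correction k=2: B_{4}/4! · (f^{(3)}(15) − f^{(3)}(3)) = −1/720 · (13500.0 − 540.000) = -18.0000.
Running total after k=2: 2.29917e+06.
Correction k=3: B_{6}/6! · (f^{(5)}(15) − f^{(5)}(3)) = 1/30240 · (120.000 − 120.000) = 0.00000.

S_3 ≈ 2.29917e+06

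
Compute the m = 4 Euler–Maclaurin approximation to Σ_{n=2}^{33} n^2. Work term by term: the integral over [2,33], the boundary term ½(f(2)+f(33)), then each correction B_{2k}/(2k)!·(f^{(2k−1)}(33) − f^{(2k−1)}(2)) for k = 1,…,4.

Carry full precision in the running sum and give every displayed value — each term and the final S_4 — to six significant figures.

∫_2^33 x^2 dx evaluates to 11976.3.
½[f(2) + f(33)] = ½[4.00000 + 1089.00] = 546.500.
Running total after boundary: 12522.8.
Correction k=1: B_{2}/2! · (f^{(1)}(33) − f^{(1)}(2)) = 1/12 · (66.0000 − 4.00000) = 5.16667.
After k=1: 12528.0.
Correction k=2: B_{4}/4! · (f^{(3)}(33) − f^{(3)}(2)) = −1/720 · (0.00000 − 0.00000) = 0.00000.
After k=2: 12528.0.
Correction k=3: B_{6}/6! · (f^{(5)}(33) − f^{(5)}(2)) = 1/30240 · (0.00000 − 0.00000) = 0.00000.
After k=3: 12528.0.
Correction k=4: B_{8}/8! · (f^{(7)}(33) − f^{(7)}(2)) = −1/1209600 · (0.00000 − 0.00000) = 0.00000.

S_4 ≈ 12528.0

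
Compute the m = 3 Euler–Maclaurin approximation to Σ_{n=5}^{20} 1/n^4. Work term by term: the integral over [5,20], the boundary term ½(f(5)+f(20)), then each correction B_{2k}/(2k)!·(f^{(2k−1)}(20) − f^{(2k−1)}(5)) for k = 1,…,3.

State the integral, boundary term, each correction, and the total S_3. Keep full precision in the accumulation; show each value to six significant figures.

∫_5^20 1/x^4 dx evaluates to 0.00262500.
½[f(5) + f(20)] = ½[0.00160000 + 6.25000e-06] = 0.000803125.
Integral + boundary = 0.00342813.
k=1: B_{2}/(2)! × [f^{(1)}(20) − f^{(1)}(5)] = 1/12 × (-1.25000e-06 − (-0.00128000)) = 0.000106562.
Running total after k=1: 0.00353469.
k=2: B_{4}/(4)! × [f^{(3)}(20) − f^{(3)}(5)] = −1/720 × (-9.37500e-08 − (-0.00153600)) = -2.13320e-06.
Running total after k=2: 0.00353255.
k=3: B_{6}/(6)! × [f^{(5)}(20) − f^{(5)}(5)] = 1/30240 × (-1.31250e-08 − (-0.00344064)) = 1.13777e-07.

S_3 ≈ 0.00353267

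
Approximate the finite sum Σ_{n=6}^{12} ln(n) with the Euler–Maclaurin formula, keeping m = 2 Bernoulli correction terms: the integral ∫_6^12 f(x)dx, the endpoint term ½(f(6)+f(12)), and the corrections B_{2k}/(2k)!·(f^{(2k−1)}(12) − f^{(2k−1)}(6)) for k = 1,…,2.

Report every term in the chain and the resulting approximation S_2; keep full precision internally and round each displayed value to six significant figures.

S_2 ≈ 15.1997

∫_6^12 ln(x) dx evaluates to 13.0683.
Boundary: ½(f(6) + f(12)) = ½(1.79176 + 2.48491) = 2.13833.
Integral + boundary = 15.2067.
Correction k=1: B_{2}/2! · (f^{(1)}(12) − f^{(1)}(6)) = 1/12 · (0.0833333 − 0.166667) = -0.00694444.
After k=1: 15.1997.
Correction k=2: B_{4}/4! · (f^{(3)}(12) − f^{(3)}(6)) = −1/720 · (0.00115741 − 0.00925926) = 1.12526e-05.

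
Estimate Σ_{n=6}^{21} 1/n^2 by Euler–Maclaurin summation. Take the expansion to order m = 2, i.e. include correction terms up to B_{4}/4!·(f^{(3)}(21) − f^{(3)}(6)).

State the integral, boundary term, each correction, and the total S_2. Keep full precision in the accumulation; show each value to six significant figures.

Integral: ∫_6^21 1/x^2 dx = 0.119048.
Endpoint term: (f(6) + f(21))/2 = (0.0277778 + 0.00226757)/2 = 0.0150227.
So far: 0.134070.
k=1: B_{2}/(2)! × [f^{(1)}(21) − f^{(1)}(6)] = 1/12 × (-0.000215959 − (-0.00925926)) = 0.000753608.
After k=1: 0.134824.
k=2: B_{4}/(4)! × [f^{(3)}(21) − f^{(3)}(6)] = −1/720 × (-5.87645e-06 − (-0.00308642)) = -4.27853e-06.

S_2 ≈ 0.134820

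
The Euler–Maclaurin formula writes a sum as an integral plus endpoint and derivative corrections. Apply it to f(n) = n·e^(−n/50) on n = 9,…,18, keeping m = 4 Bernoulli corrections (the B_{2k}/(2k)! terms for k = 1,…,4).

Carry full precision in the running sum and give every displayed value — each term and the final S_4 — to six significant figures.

S_4 ≈ 101.966

∫_9^18 x·e^(−x/50) dx evaluates to 91.9476.
Endpoint term: (f(9) + f(18))/2 = (7.51743 + 12.5582)/2 = 10.0378.
So far: 101.985.
Correction k=1: B_{2}/2! · (f^{(1)}(18) − f^{(1)}(9)) = 1/12 · (0.446513 − 0.684922) = -0.0198674.
Partial sum through k=1: 101.966.
Correction k=2: B_{4}/4! · (f^{(3)}(18) − f^{(3)}(9)) = −1/720 · (0.000736746 − 0.000942185) = 2.85331e-07.
Partial sum through k=2: 101.966.
Correction k=3: B_{6}/6! · (f^{(5)}(18) − f^{(5)}(9)) = 1/30240 · (5.17955e-07 − 6.44160e-07) = -4.17346e-12.
Partial sum through k=3: 101.966.
Correction k=4: B_{8}/8! · (f^{(7)}(18) − f^{(7)}(9)) = −1/1209600 · (2.96485e-10 − 3.64579e-10) = 5.62948e-17.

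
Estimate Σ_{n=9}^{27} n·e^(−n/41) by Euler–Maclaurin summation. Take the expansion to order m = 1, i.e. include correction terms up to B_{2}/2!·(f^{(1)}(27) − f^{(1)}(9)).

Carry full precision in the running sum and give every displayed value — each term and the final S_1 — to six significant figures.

The integral term ∫_9^27 x·e^(−x/41) dx = 202.874.
½[f(9) + f(27)] = ½[7.22619 + 13.9754] = 10.6008.
Integral + boundary = 213.475.
k=1: B_{2}/(2)! × [f^{(1)}(27) − f^{(1)}(9)] = 1/12 × (0.176744 − 0.626662) = -0.0374931.

S_1 ≈ 213.438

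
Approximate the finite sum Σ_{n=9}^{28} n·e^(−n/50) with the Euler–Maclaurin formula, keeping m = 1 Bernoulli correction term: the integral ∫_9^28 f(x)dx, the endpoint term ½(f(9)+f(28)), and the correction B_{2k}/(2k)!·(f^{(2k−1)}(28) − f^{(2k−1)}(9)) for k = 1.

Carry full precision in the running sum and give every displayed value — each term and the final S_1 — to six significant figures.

∫_9^28 x·e^(−x/50) dx evaluates to 236.332.
½[f(9) + f(28)] = ½[7.51743 + 15.9939] = 11.7556.
Running total after boundary: 248.087.
Correction k=1: B_{2}/2! · (f^{(1)}(28) − f^{(1)}(9)) = 1/12 · (0.251332 − 0.684922) = -0.0361325.

S_1 ≈ 248.051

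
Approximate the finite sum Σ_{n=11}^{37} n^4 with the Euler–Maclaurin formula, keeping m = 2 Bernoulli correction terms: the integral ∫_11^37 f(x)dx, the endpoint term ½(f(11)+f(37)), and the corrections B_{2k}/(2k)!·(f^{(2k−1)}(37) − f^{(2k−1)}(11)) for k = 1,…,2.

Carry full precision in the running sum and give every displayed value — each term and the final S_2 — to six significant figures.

S_2 ≈ 1.47974e+07

The integral term ∫_11^37 x^4 dx = 1.38366e+07.
½[f(11) + f(37)] = ½[14641.0 + 1.87416e+06] = 944401.
So far: 1.47810e+07.
Correction k=1: B_{2}/2! · (f^{(1)}(37) − f^{(1)}(11)) = 1/12 · (202612 − 5324.00) = 16440.7.
After k=1: 1.47974e+07.
Correction k=2: B_{4}/4! · (f^{(3)}(37) − f^{(3)}(11)) = −1/720 · (888.000 − 264.000) = -0.866667.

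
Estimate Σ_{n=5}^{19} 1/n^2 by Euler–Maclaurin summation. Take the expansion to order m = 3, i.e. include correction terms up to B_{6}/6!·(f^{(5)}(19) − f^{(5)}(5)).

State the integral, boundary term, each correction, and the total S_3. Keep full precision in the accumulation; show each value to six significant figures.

S_3 ≈ 0.170052

Integral: ∫_5^19 1/x^2 dx = 0.147368.
½[f(5) + f(19)] = ½[0.0400000 + 0.00277008] = 0.0213850.
Integral + boundary = 0.168753.
Order-1 term: 1/12 · (-0.000291588 − (-0.0160000)) = 0.00130903.
After k=1: 0.170062.
Order-2 term: −1/720 · (-9.69267e-06 − (-0.00768000)) = -1.06532e-05.
After k=2: 0.170052.
Order-3 term: 1/30240 · (-8.05485e-07 − (-0.00921600)) = 3.04735e-07.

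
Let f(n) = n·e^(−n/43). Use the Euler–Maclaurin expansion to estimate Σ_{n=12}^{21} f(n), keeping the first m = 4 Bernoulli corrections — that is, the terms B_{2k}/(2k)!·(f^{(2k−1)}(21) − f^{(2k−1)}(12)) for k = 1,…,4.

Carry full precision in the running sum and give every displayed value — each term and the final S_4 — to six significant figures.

S_4 ≈ 111.360

∫_12^21 x·e^(−x/43) dx evaluates to 100.397.
Endpoint term: (f(12) + f(21))/2 = (9.07785 + 12.8861)/2 = 10.9820.
Running total after boundary: 111.379.
Order-1 term: 1/12 · (0.313947 − 0.545374) = -0.0192856.
After k=1: 111.360.
Order-2 term: −1/720 · (0.000833530 − 0.00111322) = 3.88462e-07.
After k=2: 111.360.
Order-3 term: 1/30240 · (8.09771e-07 − 1.04461e-06) = -7.76593e-12.
After k=3: 111.360.
Order-4 term: −1/1209600 · (6.32094e-10 − 8.04304e-10) = 1.42369e-16.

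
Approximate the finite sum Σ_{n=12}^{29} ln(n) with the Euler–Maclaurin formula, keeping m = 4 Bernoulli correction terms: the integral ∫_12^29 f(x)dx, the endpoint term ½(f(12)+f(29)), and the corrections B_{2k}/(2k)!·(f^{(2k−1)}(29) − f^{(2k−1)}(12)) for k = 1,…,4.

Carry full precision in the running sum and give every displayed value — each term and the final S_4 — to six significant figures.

Integral: ∫_12^29 ln(x) dx = 50.8327.
Boundary: ½(f(12) + f(29)) = ½(2.48491 + 3.36730) = 2.92610.
So far: 53.7588.
k=1: B_{2}/(2)! × [f^{(1)}(29) − f^{(1)}(12)] = 1/12 × (0.0344828 − 0.0833333) = -0.00407088.
Running total after k=1: 53.7547.
k=2: B_{4}/(4)! × [f^{(3)}(29) − f^{(3)}(12)] = −1/720 × (8.20042e-05 − 0.00115741) = 1.49362e-06.
Running total after k=2: 53.7547.
k=3: B_{6}/(6)! × [f^{(5)}(29) − f^{(5)}(12)] = 1/30240 × (1.17010e-06 − 9.64506e-05) = -3.15081e-09.
Running total after k=3: 53.7547.
k=4: B_{8}/(8)! × [f^{(7)}(29) − f^{(7)}(12)] = −1/1209600 × (4.17394e-08 − 2.00939e-05) = 1.65775e-11.

S_4 ≈ 53.7547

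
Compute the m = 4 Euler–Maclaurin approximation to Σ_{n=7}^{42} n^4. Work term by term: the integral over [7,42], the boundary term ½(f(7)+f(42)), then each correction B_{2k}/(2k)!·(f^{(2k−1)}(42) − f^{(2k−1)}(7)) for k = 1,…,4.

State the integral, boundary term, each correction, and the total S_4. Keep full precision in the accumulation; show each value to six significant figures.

S_4 ≈ 2.77165e+07

The integral term ∫_7^42 x^4 dx = 2.61349e+07.
½[f(7) + f(42)] = ½[2401.00 + 3.11170e+06] = 1.55705e+06.
Integral + boundary = 2.76919e+07.
Correction k=1: B_{2}/2! · (f^{(1)}(42) − f^{(1)}(7)) = 1/12 · (296352 − 1372.00) = 24581.7.
Running total after k=1: 2.77165e+07.
Correction k=2: B_{4}/4! · (f^{(3)}(42) − f^{(3)}(7)) = −1/720 · (1008.00 − 168.000) = -1.16667.
Running total after k=2: 2.77165e+07.
Correction k=3: B_{6}/6! · (f^{(5)}(42) − f^{(5)}(7)) = 1/30240 · (0.00000 − 0.00000) = 0.00000.
Running total after k=3: 2.77165e+07.
Correction k=4: B_{8}/8! · (f^{(7)}(42) − f^{(7)}(7)) = −1/1209600 · (0.00000 − 0.00000) = 0.00000.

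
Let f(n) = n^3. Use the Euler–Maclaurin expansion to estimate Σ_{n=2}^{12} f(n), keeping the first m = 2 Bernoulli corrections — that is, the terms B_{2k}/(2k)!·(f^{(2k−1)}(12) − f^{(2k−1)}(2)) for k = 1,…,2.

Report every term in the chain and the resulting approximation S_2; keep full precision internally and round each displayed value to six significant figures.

S_2 ≈ 6083.00

∫_2^12 x^3 dx evaluates to 5180.00.
Endpoint term: (f(2) + f(12))/2 = (8.00000 + 1728.00)/2 = 868.000.
Running total after boundary: 6048.00.
k=1: B_{2}/(2)! × [f^{(1)}(12) − f^{(1)}(2)] = 1/12 × (432.000 − 12.0000) = 35.0000.
Partial sum through k=1: 6083.00.
k=2: B_{4}/(4)! × [f^{(3)}(12) − f^{(3)}(2)] = −1/720 × (6.00000 − 6.00000) = 0.00000.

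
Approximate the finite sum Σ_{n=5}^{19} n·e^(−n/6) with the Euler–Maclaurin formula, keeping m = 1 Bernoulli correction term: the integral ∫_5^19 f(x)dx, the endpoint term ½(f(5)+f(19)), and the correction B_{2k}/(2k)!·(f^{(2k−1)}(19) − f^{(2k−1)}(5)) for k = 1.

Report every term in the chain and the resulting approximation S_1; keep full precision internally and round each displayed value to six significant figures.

S_1 ≈ 23.8351

∫_5^19 x·e^(−x/6) dx evaluates to 22.3619.
Boundary: ½(f(5) + f(19)) = ½(2.17299 + 0.800733) = 1.48686.
So far: 23.8488.
k=1: B_{2}/(2)! × [f^{(1)}(19) − f^{(1)}(5)] = 1/12 × (-0.0913117 − 0.0724330) = -0.0136454.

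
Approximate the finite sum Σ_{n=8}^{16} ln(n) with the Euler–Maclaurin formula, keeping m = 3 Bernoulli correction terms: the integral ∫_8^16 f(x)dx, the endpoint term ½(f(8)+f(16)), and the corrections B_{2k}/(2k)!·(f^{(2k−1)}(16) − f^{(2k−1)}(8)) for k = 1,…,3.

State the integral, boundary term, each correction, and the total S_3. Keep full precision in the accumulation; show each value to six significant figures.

S_3 ≈ 22.1467

The integral term ∫_8^16 ln(x) dx = 19.7259.
½[f(8) + f(16)] = ½[2.07944 + 2.77259] = 2.42602.
So far: 22.1519.
k=1: B_{2}/(2)! × [f^{(1)}(16) − f^{(1)}(8)] = 1/12 × (0.0625000 − 0.125000) = -0.00520833.
After k=1: 22.1467.
k=2: B_{4}/(4)! × [f^{(3)}(16) − f^{(3)}(8)] = −1/720 × (0.000488281 − 0.00390625) = 4.74718e-06.
After k=2: 22.1467.
k=3: B_{6}/(6)! × [f^{(5)}(16) − f^{(5)}(8)] = 1/30240 × (2.28882e-05 − 0.000732422) = -2.34634e-08.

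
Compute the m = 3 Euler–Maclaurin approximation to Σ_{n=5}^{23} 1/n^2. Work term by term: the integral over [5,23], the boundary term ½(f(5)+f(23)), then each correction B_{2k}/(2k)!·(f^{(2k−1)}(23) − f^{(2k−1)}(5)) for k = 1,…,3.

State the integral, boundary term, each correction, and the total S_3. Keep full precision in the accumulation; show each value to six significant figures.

The integral term ∫_5^23 1/x^2 dx = 0.156522.
Boundary: ½(f(5) + f(23)) = ½(0.0400000 + 0.00189036) = 0.0209452.
Integral + boundary = 0.177467.
Correction k=1: B_{2}/2! · (f^{(1)}(23) − f^{(1)}(5)) = 1/12 · (-0.000164379 − (-0.0160000)) = 0.00131964.
After k=1: 0.178787.
Correction k=2: B_{4}/4! · (f^{(3)}(23) − f^{(3)}(5)) = −1/720 · (-3.72883e-06 − (-0.00768000)) = -1.06615e-05.
After k=2: 0.178776.
Correction k=3: B_{6}/6! · (f^{(5)}(23) − f^{(5)}(5)) = 1/30240 · (-2.11465e-07 − (-0.00921600)) = 3.04755e-07.

S_3 ≈ 0.178776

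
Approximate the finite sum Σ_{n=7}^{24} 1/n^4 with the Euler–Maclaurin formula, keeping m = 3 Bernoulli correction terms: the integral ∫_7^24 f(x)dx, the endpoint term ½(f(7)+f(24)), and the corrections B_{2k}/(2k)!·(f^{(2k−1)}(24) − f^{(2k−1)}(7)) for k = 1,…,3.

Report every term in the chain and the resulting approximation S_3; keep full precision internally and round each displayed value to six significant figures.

S_3 ≈ 0.00117705

∫_7^24 1/x^4 dx evaluates to 0.000947705.
Endpoint term: (f(7) + f(24))/2 = (0.000416493 + 3.01408e-06)/2 = 0.000209754.
So far: 0.00115746.
k=1: B_{2}/(2)! × [f^{(1)}(24) − f^{(1)}(7)] = 1/12 × (-5.02347e-07 − (-0.000237996)) = 1.97911e-05.
Partial sum through k=1: 0.00117725.
k=2: B_{4}/(4)! × [f^{(3)}(24) − f^{(3)}(7)] = −1/720 × (-2.61639e-08 − (-0.000145712)) = -2.02341e-07.
Partial sum through k=2: 0.00117705.
k=3: B_{6}/(6)! × [f^{(5)}(24) − f^{(5)}(7)] = 1/30240 × (-2.54371e-09 − (-0.000166528)) = 5.50679e-09.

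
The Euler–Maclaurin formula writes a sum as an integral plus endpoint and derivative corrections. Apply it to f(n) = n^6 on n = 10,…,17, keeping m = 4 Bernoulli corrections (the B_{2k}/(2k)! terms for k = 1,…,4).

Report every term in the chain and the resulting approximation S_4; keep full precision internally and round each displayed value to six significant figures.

S_4 ≈ 7.04193e+07

The integral term ∫_10^17 x^6 dx = 5.71912e+07.
Boundary: ½(f(10) + f(17)) = ½(1.00000e+06 + 2.41376e+07) = 1.25688e+07.
So far: 6.97600e+07.
k=1: B_{2}/(2)! × [f^{(1)}(17) − f^{(1)}(10)] = 1/12 × (8.51914e+06 − 600000) = 659928.
Partial sum through k=1: 7.04200e+07.
k=2: B_{4}/(4)! × [f^{(3)}(17) − f^{(3)}(10)] = −1/720 × (589560 − 120000) = -652.167.
Partial sum through k=2: 7.04193e+07.
k=3: B_{6}/(6)! × [f^{(5)}(17) − f^{(5)}(10)] = 1/30240 × (12240.0 − 7200.00) = 0.166667.
Partial sum through k=3: 7.04193e+07.
k=4: B_{8}/(8)! × [f^{(7)}(17) − f^{(7)}(10)] = −1/1209600 × (0.00000 − 0.00000) = 0.00000.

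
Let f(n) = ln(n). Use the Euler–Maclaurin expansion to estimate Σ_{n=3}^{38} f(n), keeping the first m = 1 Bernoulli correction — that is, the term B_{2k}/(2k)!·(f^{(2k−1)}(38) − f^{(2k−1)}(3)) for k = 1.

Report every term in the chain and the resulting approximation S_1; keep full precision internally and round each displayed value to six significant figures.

Integral: ∫_3^38 ln(x) dx = 99.9324.
½[f(3) + f(38)] = ½[1.09861 + 3.63759] = 2.36810.
Running total after boundary: 102.301.
Correction k=1: B_{2}/2! · (f^{(1)}(38) − f^{(1)}(3)) = 1/12 · (0.0263158 − 0.333333) = -0.0255848.

S_1 ≈ 102.275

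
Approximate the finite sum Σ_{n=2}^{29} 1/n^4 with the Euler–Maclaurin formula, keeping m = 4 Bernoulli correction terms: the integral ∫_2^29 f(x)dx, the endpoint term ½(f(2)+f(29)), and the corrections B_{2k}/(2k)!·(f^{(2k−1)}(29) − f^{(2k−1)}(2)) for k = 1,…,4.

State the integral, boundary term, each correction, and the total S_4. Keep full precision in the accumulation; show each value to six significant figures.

Integral: ∫_2^29 1/x^4 dx = 0.0416530.
Boundary: ½(f(2) + f(29)) = ½(0.0625000 + 1.41387e-06) = 0.0312507.
Integral + boundary = 0.0729037.
Order-1 term: 1/12 · (-1.95016e-07 − (-0.125000)) = 0.0104167.
After k=1: 0.0833204.
Order-2 term: −1/720 · (-6.95657e-09 − (-0.937500)) = -0.00130208.
After k=2: 0.0820183.
Order-3 term: 1/30240 · (-4.63220e-10 − (-13.1250)) = 0.000434028.
After k=3: 0.0824523.
Order-4 term: −1/1209600 · (-4.95717e-11 − (-295.312)) = -0.000244141.

S_4 ≈ 0.0822082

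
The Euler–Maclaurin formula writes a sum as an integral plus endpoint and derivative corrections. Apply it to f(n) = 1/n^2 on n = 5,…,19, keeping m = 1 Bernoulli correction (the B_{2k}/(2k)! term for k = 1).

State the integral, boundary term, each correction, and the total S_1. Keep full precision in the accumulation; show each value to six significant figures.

The integral term ∫_5^19 1/x^2 dx = 0.147368.
½[f(5) + f(19)] = ½[0.0400000 + 0.00277008] = 0.0213850.
So far: 0.168753.
Order-1 term: 1/12 · (-0.000291588 − (-0.0160000)) = 0.00130903.

S_1 ≈ 0.170062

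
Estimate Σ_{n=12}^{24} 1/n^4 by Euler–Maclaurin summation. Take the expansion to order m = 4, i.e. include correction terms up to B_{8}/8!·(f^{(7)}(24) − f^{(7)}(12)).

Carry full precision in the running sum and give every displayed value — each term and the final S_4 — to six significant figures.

S_4 ≈ 0.000195701

The integral term ∫_12^24 1/x^4 dx = 0.000168789.
½[f(12) + f(24)] = ½[4.82253e-05 + 3.01408e-06] = 2.56197e-05.
So far: 0.000194408.
Order-1 term: 1/12 · (-5.02347e-07 − (-1.60751e-05)) = 1.29773e-06.
Partial sum through k=1: 0.000195706.
Order-2 term: −1/720 · (-2.61639e-08 − (-3.34898e-06)) = -4.61502e-09.
Partial sum through k=2: 0.000195701.
Order-3 term: 1/30240 · (-2.54371e-09 − (-1.30238e-06)) = 4.29840e-11.
Partial sum through k=3: 0.000195701.
Order-4 term: −1/1209600 · (-3.97455e-10 − (-8.13988e-07)) = -6.72611e-13.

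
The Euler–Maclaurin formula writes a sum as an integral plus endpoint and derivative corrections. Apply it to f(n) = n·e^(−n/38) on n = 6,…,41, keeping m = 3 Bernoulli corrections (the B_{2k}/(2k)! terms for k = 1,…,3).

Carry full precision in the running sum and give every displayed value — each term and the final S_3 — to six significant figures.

The integral term ∫_6^41 x·e^(−x/38) dx = 407.248.
½[f(6) + f(41)] = ½[5.12364 + 13.9381] = 9.53086.
So far: 416.779.
k=1: B_{2}/(2)! × [f^{(1)}(41) − f^{(1)}(6)] = 1/12 × (-0.0268384 − 0.719107) = -0.0621621.
After k=1: 416.716.
k=2: B_{4}/(4)! × [f^{(3)}(41) − f^{(3)}(6)] = −1/720 × (0.000452263 − 0.00168074) = 1.70622e-06.
After k=2: 416.716.
k=3: B_{6}/(6)! × [f^{(5)}(41) − f^{(5)}(6)] = 1/30240 × (6.39275e-07 − 1.98302e-06) = -4.44360e-11.

S_3 ≈ 416.716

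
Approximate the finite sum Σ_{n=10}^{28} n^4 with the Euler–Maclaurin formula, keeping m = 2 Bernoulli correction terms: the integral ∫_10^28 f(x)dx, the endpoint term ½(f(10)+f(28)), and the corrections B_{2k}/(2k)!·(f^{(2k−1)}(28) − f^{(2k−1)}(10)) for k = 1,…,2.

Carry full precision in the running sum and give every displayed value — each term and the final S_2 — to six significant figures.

The integral term ∫_10^28 x^4 dx = 3.42207e+06.
Endpoint term: (f(10) + f(28))/2 = (10000.0 + 614656)/2 = 312328.
Running total after boundary: 3.73440e+06.
Correction k=1: B_{2}/2! · (f^{(1)}(28) − f^{(1)}(10)) = 1/12 · (87808.0 − 4000.00) = 6984.00.
After k=1: 3.74139e+06.
Correction k=2: B_{4}/4! · (f^{(3)}(28) − f^{(3)}(10)) = −1/720 · (672.000 − 240.000) = -0.600000.

S_2 ≈ 3.74138e+06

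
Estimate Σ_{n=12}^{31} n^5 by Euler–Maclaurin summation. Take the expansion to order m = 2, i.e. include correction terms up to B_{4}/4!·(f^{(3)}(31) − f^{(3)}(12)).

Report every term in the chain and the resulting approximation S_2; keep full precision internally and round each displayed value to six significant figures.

S_2 ≈ 1.62235e+08

Integral: ∫_12^31 x^5 dx = 1.47420e+08.
Boundary: ½(f(12) + f(31)) = ½(248832 + 2.86292e+07) = 1.44390e+07.
Running total after boundary: 1.61859e+08.
Order-1 term: 1/12 · (4.61760e+06 − 103680) = 376160.
Partial sum through k=1: 1.62235e+08.
Order-2 term: −1/720 · (57660.0 − 8640.00) = -68.0833.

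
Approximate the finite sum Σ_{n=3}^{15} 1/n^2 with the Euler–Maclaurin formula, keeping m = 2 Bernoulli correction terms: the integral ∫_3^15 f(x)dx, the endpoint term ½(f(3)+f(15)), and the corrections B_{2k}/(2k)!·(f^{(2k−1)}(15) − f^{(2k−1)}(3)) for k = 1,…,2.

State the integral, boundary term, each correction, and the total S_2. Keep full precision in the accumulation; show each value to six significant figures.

∫_3^15 1/x^2 dx evaluates to 0.266667.
Boundary: ½(f(3) + f(15)) = ½(0.111111 + 0.00444444) = 0.0577778.
Running total after boundary: 0.324444.
k=1: B_{2}/(2)! × [f^{(1)}(15) − f^{(1)}(3)] = 1/12 × (-0.000592593 − (-0.0740741)) = 0.00612346.
Running total after k=1: 0.330568.
k=2: B_{4}/(4)! × [f^{(3)}(15) − f^{(3)}(3)] = −1/720 × (-3.16049e-05 − (-0.0987654)) = -0.000137130.

S_2 ≈ 0.330431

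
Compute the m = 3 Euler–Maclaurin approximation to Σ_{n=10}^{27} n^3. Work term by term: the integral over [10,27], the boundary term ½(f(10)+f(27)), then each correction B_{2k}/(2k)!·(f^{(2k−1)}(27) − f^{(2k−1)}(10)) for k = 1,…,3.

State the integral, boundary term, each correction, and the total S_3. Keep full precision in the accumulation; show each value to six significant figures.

S_3 ≈ 140859

The integral term ∫_10^27 x^3 dx = 130360.
Boundary: ½(f(10) + f(27)) = ½(1000.00 + 19683.0) = 10341.5.
Running total after boundary: 140702.
Order-1 term: 1/12 · (2187.00 − 300.000) = 157.250.
After k=1: 140859.
Order-2 term: −1/720 · (6.00000 − 6.00000) = 0.00000.
After k=2: 140859.
Order-3 term: 1/30240 · (0.00000 − 0.00000) = 0.00000.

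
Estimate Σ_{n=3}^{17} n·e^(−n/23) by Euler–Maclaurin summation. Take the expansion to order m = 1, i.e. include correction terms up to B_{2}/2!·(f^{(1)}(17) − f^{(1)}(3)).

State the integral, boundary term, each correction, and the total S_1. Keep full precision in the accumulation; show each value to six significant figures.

S_1 ≈ 90.8685

∫_3^17 x·e^(−x/23) dx evaluates to 85.5462.
Endpoint term: (f(3) + f(17))/2 = (2.63314 + 8.11799)/2 = 5.37557.
So far: 90.9217.
k=1: B_{2}/(2)! × [f^{(1)}(17) − f^{(1)}(3)] = 1/12 × (0.124573 − 0.763229) = -0.0532214.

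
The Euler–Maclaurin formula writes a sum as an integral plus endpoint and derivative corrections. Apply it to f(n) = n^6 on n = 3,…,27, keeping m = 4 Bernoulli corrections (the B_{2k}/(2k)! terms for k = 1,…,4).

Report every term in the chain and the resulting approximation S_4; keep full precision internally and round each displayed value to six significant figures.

S_4 ≈ 1.69522e+09

The integral term ∫_3^27 x^6 dx = 1.49434e+09.
Endpoint term: (f(3) + f(27))/2 = (729.000 + 3.87420e+08)/2 = 1.93711e+08.
Integral + boundary = 1.68805e+09.
Correction k=1: B_{2}/2! · (f^{(1)}(27) − f^{(1)}(3)) = 1/12 · (8.60934e+07 − 1458.00) = 7.17433e+06.
Running total after k=1: 1.69522e+09.
Correction k=2: B_{4}/4! · (f^{(3)}(27) − f^{(3)}(3)) = −1/720 · (2.36196e+06 − 3240.00) = -3276.00.
Running total after k=2: 1.69522e+09.
Correction k=3: B_{6}/6! · (f^{(5)}(27) − f^{(5)}(3)) = 1/30240 · (19440.0 − 2160.00) = 0.571429.
Running total after k=3: 1.69522e+09.
Correction k=4: B_{8}/8! · (f^{(7)}(27) − f^{(7)}(3)) = −1/1209600 · (0.00000 − 0.00000) = 0.00000.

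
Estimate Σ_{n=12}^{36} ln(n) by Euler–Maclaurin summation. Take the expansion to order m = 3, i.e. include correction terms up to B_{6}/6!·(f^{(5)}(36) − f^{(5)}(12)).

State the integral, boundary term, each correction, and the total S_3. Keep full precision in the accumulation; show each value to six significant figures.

∫_12^36 ln(x) dx evaluates to 75.1878.
Boundary: ½(f(12) + f(36)) = ½(2.48491 + 3.58352) = 3.03421.
Running total after boundary: 78.2220.
Order-1 term: 1/12 · (0.0277778 − 0.0833333) = -0.00462963.
Running total after k=1: 78.2174.
Order-2 term: −1/720 · (4.28669e-05 − 0.00115741) = 1.54797e-06.
Running total after k=2: 78.2174.
Order-3 term: 1/30240 · (3.96916e-07 − 9.64506e-05) = -3.17638e-09.

S_3 ≈ 78.2174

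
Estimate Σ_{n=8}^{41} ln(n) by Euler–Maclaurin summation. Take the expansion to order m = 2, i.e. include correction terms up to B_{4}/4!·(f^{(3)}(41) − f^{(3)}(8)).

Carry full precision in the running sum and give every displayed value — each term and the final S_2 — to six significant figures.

Integral: ∫_8^41 ln(x) dx = 102.621.
½[f(8) + f(41)] = ½[2.07944 + 3.71357] = 2.89651.
Running total after boundary: 105.517.
Order-1 term: 1/12 · (0.0243902 − 0.125000) = -0.00838415.
After k=1: 105.509.
Order-2 term: −1/720 · (2.90187e-05 − 0.00390625) = 5.38504e-06.

S_2 ≈ 105.509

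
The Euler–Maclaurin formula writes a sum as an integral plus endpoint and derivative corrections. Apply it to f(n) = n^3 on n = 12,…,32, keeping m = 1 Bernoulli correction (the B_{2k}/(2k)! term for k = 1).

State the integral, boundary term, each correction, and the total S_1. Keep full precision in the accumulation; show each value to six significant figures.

S_1 ≈ 274428

∫_12^32 x^3 dx evaluates to 256960.
Endpoint term: (f(12) + f(32))/2 = (1728.00 + 32768.0)/2 = 17248.0.
So far: 274208.
k=1: B_{2}/(2)! × [f^{(1)}(32) − f^{(1)}(12)] = 1/12 × (3072.00 − 432.000) = 220.000.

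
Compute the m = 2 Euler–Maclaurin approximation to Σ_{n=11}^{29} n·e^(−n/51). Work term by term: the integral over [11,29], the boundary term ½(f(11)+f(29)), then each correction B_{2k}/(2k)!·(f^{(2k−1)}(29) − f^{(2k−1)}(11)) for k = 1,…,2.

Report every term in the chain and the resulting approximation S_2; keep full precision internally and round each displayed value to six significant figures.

S_2 ≈ 250.634

The integral term ∫_11^29 x·e^(−x/51) dx = 238.022.
Endpoint term: (f(11) + f(29))/2 = (8.86587 + 16.4228)/2 = 12.6443.
Running total after boundary: 250.666.
Correction k=1: B_{2}/2! · (f^{(1)}(29) − f^{(1)}(11)) = 1/12 · (0.244287 − 0.632148) = -0.0323217.
Partial sum through k=1: 250.634.
Correction k=2: B_{4}/4! · (f^{(3)}(29) − f^{(3)}(11)) = −1/720 · (0.000529370 − 0.000862793) = 4.63087e-07.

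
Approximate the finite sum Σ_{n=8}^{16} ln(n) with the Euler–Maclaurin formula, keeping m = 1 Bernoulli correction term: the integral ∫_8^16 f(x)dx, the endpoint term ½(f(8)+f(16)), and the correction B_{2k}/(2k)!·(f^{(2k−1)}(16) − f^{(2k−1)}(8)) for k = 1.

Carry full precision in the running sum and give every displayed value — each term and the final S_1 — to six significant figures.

S_1 ≈ 22.1467

The integral term ∫_8^16 ln(x) dx = 19.7259.
½[f(8) + f(16)] = ½[2.07944 + 2.77259] = 2.42602.
Running total after boundary: 22.1519.
k=1: B_{2}/(2)! × [f^{(1)}(16) − f^{(1)}(8)] = 1/12 × (0.0625000 − 0.125000) = -0.00520833.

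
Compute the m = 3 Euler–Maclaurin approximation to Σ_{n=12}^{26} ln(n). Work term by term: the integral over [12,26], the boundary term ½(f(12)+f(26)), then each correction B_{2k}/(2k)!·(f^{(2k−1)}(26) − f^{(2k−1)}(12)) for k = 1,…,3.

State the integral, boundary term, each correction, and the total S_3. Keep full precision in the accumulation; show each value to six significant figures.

S_3 ≈ 43.7594

∫_12^26 ln(x) dx evaluates to 40.8916.
½[f(12) + f(26)] = ½[2.48491 + 3.25810] = 2.87150.
So far: 43.7631.
Order-1 term: 1/12 · (0.0384615 − 0.0833333) = -0.00373932.
Running total after k=1: 43.7594.
Order-2 term: −1/720 · (0.000113792 − 0.00115741) = 1.44947e-06.
Running total after k=2: 43.7594.
Order-3 term: 1/30240 · (2.01997e-06 − 9.64506e-05) = -3.12271e-09.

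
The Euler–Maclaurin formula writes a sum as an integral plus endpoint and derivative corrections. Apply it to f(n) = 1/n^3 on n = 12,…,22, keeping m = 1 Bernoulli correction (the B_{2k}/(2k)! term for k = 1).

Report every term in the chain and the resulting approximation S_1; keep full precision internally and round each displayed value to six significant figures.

∫_12^22 1/x^3 dx evaluates to 0.00243916.
Endpoint term: (f(12) + f(22))/2 = (0.000578704 + 9.39144e-05)/2 = 0.000336309.
So far: 0.00277547.
k=1: B_{2}/(2)! × [f^{(1)}(22) − f^{(1)}(12)] = 1/12 × (-1.28065e-05 − (-0.000144676)) = 1.09891e-05.

S_1 ≈ 0.00278646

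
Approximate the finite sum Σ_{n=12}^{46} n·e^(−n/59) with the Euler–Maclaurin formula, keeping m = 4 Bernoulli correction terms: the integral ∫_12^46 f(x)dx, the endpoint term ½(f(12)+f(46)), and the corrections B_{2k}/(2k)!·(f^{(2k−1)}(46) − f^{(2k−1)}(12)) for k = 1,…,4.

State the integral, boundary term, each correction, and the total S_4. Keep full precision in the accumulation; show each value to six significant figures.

The integral term ∫_12^46 x·e^(−x/59) dx = 577.269.
Boundary: ½(f(12) + f(46)) = ½(9.79152 + 21.0938) = 15.4427.
Running total after boundary: 592.711.
Order-1 term: 1/12 · (0.101039 − 0.650002) = -0.0457469.
After k=1: 592.666.
Order-2 term: −1/720 · (0.000292491 − 0.000655536) = 5.04229e-07.
After k=2: 592.666.
Order-3 term: 1/30240 · (1.59712e-07 − 3.22995e-07) = -5.39957e-12.
After k=3: 592.666.
Order-4 term: −1/1209600 · (6.76238e-11 − 1.31477e-10) = 5.27886e-17.

S_4 ≈ 592.666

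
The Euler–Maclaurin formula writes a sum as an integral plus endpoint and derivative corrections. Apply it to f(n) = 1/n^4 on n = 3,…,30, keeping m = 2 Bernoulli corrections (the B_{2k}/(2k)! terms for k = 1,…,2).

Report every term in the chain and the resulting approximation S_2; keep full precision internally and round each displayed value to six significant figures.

Integral: ∫_3^30 1/x^4 dx = 0.0123333.
½[f(3) + f(30)] = ½[0.0123457 + 1.23457e-06] = 0.00617346.
So far: 0.0185068.
Correction k=1: B_{2}/2! · (f^{(1)}(30) − f^{(1)}(3)) = 1/12 · (-1.64609e-07 − (-0.0164609)) = 0.00137173.
Partial sum through k=1: 0.0198785.
Correction k=2: B_{4}/4! · (f^{(3)}(30) − f^{(3)}(3)) = −1/720 · (-5.48697e-09 − (-0.0548697)) = -7.62079e-05.

S_2 ≈ 0.0198023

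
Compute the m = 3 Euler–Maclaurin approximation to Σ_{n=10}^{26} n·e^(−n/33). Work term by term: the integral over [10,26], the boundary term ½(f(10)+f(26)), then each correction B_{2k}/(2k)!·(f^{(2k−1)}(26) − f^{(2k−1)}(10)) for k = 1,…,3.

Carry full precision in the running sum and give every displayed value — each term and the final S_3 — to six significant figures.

S_3 ≈ 172.099

Integral: ∫_10^26 x·e^(−x/33) dx = 162.528.
Boundary: ½(f(10) + f(26)) = ½(7.38577 + 11.8250) = 9.60539.
So far: 172.134.
k=1: B_{2}/(2)! × [f^{(1)}(26) − f^{(1)}(10)] = 1/12 × (0.0964745 − 0.514766) = -0.0348576.
Running total after k=1: 172.099.
k=2: B_{4}/(4)! × [f^{(3)}(26) − f^{(3)}(10)] = −1/720 × (0.000923867 − 0.00182913) = 1.25730e-06.
Running total after k=2: 172.099.
k=3: B_{6}/(6)! × [f^{(5)}(26) − f^{(5)}(10)] = 1/30240 × (1.61538e-06 − 2.92521e-06) = -4.33147e-11.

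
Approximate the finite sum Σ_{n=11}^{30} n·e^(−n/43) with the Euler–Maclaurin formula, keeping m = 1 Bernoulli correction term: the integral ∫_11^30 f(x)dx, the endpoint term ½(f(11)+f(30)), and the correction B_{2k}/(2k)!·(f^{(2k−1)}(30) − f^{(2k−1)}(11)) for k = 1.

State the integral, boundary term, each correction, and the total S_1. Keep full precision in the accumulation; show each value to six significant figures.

Integral: ∫_11^30 x·e^(−x/43) dx = 235.482.
Boundary: ½(f(11) + f(30)) = ½(8.51715 + 14.9322) = 11.7247.
Running total after boundary: 247.206.
k=1: B_{2}/(2)! × [f^{(1)}(30) − f^{(1)}(11)] = 1/12 × (0.150480 − 0.576213) = -0.0354777.

S_1 ≈ 247.171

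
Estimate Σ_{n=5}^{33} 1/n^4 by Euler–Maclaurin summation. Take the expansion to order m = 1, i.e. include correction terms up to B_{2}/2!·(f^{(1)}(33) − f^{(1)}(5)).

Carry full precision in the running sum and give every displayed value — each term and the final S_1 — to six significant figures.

The integral term ∫_5^33 1/x^4 dx = 0.00265739.
½[f(5) + f(33)] = ½[0.00160000 + 8.43226e-07] = 0.000800422.
So far: 0.00345781.
Order-1 term: 1/12 · (-1.02209e-07 − (-0.00128000)) = 0.000106658.

S_1 ≈ 0.00356447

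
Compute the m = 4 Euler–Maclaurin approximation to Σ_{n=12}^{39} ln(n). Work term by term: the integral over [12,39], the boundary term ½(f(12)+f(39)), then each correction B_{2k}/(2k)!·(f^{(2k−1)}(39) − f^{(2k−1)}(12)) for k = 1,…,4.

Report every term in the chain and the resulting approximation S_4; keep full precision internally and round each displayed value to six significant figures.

S_4 ≈ 89.1295

The integral term ∫_12^39 ln(x) dx = 86.0600.
½[f(12) + f(39)] = ½[2.48491 + 3.66356] = 3.07423.
So far: 89.1343.
Correction k=1: B_{2}/2! · (f^{(1)}(39) − f^{(1)}(12)) = 1/12 · (0.0256410 − 0.0833333) = -0.00480769.
Partial sum through k=1: 89.1295.
Correction k=2: B_{4}/4! · (f^{(3)}(39) − f^{(3)}(12)) = −1/720 · (3.37160e-05 − 0.00115741) = 1.56068e-06.
Partial sum through k=2: 89.1295.
Correction k=3: B_{6}/6! · (f^{(5)}(39) − f^{(5)}(12)) = 1/30240 · (2.66004e-07 − 9.64506e-05) = -3.18071e-09.
Partial sum through k=3: 89.1295.
Correction k=4: B_{8}/8! · (f^{(7)}(39) − f^{(7)}(12)) = −1/1209600 · (5.24663e-09 − 2.00939e-05) = 1.66077e-11.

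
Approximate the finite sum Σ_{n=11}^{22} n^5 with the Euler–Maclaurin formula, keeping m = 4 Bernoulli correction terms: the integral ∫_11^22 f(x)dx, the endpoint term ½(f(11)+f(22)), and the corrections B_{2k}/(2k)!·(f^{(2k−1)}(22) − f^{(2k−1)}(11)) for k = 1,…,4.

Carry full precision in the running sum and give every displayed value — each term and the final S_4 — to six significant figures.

∫_11^22 x^5 dx evaluates to 1.86014e+07.
½[f(11) + f(22)] = ½[161051 + 5.15363e+06] = 2.65734e+06.
So far: 2.12587e+07.
Order-1 term: 1/12 · (1.17128e+06 − 73205.0) = 91506.2.
After k=1: 2.13502e+07.
Order-2 term: −1/720 · (29040.0 − 7260.00) = -30.2500.
After k=2: 2.13502e+07.
Order-3 term: 1/30240 · (120.000 − 120.000) = 0.00000.
After k=3: 2.13502e+07.
Order-4 term: −1/1209600 · (0.00000 − 0.00000) = 0.00000.

S_4 ≈ 2.13502e+07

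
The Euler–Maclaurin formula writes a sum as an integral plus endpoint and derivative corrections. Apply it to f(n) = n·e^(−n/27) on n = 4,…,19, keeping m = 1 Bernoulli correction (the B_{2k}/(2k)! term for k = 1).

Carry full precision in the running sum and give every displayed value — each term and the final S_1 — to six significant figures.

S_1 ≈ 113.645

The integral term ∫_4^19 x·e^(−x/27) dx = 107.269.
Endpoint term: (f(4) + f(19))/2 = (3.44921 + 9.40024)/2 = 6.42473.
Running total after boundary: 113.694.
Order-1 term: 1/12 · (0.146592 − 0.734555) = -0.0489969.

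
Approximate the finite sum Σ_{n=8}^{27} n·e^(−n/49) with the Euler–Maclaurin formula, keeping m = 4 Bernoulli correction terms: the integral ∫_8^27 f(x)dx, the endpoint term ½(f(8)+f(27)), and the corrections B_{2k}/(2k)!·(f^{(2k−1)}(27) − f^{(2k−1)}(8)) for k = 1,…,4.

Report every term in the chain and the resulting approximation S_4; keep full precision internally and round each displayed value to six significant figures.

S_4 ≈ 237.050

The integral term ∫_8^27 x·e^(−x/49) dx = 225.909.
½[f(8) + f(27)] = ½[6.79493 + 15.5618] = 11.1783.
So far: 237.087.
Correction k=1: B_{2}/2! · (f^{(1)}(27) − f^{(1)}(8)) = 1/12 · (0.258774 − 0.710694) = -0.0376599.
Running total after k=1: 237.050.
Correction k=2: B_{4}/4! · (f^{(3)}(27) − f^{(3)}(8)) = −1/720 · (0.000587879 − 0.00100351) = 5.77264e-07.
Running total after k=2: 237.050.
Correction k=3: B_{6}/6! · (f^{(5)}(27) − f^{(5)}(8)) = 1/30240 · (4.44806e-07 − 7.12628e-07) = -8.85653e-12.
Running total after k=3: 237.050.
Correction k=4: B_{8}/8! · (f^{(7)}(27) − f^{(7)}(8)) = −1/1209600 · (2.68540e-10 − 4.19534e-10) = 1.24829e-16.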